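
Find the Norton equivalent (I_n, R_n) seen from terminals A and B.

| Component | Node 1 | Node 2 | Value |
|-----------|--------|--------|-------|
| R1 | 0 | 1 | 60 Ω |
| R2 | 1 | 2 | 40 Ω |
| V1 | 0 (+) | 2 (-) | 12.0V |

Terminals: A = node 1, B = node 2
Find the Thévenin equivalent first; then I_n = V_th/R_th and R_n = R_th.
Step 1 — V_th is the open-circuit voltage V_A - V_B (nothing connected across the terminals).
Nodal analysis, taking node 2 as the 0 V reference.
Source V1 fixes V_0 = 12 V.
KCL at each unknown node (sum of currents leaving = 0; resistances in Ω):
  Node 1: (V_1 - 12)/60 + (V_1 - 0)/40 = 0
Collecting terms: 0.04167 × V_1 = 0.2  =>  V_1 = 4.8 V
V_th = V_1 - V_2 = 4.8 - 0 = 4.8 V
Step 2 — R_th: zero the source — replace V1 by a short circuit (node 2 merges into node 0) — and find the resistance seen between A (node 1) and B (node 0).
Reduce the network between node 1 (A) and node 0 (B) by series/parallel combination:
  Rp1 = R1 ‖ R2 (parallel, both between nodes 0 and 1) = 1/(1/60 + 1/40) = 24 Ω
R_th = 24 Ω
I_n = V_th/R_th = 4.8/24 = 0.2 A, and R_n = R_th = 24 Ω

Final answer: I_n = 0.2 A, R_n = 24 Ω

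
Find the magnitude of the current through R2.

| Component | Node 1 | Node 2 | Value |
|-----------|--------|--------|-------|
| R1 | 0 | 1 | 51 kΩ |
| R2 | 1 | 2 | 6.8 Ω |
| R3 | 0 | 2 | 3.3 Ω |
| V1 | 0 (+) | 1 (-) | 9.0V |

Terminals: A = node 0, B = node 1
Nodal analysis, taking node 1 as the 0 V reference.
Source V1 fixes V_0 = 9 V.
KCL at each unknown node (sum of currents leaving = 0; resistances in Ω):
  Node 2: (V_2 - 0)/6.8 + (V_2 - 9)/3.3 = 0
Collecting terms: 0.4501 × V_2 = 2.727  =>  V_2 = 6.059 V
I_R2 = (V_1 - V_2)/R2 = (0 - 6.059)/6.8 = -0.8911 A
|I_R2| = 0.8911 A

Final answer: |I_R2| = 0.8911 A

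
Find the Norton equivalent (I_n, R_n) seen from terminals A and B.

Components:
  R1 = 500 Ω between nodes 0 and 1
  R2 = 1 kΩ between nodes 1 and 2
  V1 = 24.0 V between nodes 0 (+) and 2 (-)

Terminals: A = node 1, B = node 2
Find the Thévenin equivalent first; then I_n = V_th/R_th and R_n = R_th.
Step 1 — V_th is the open-circuit voltage V_A - V_B (nothing connected across the terminals).
Nodal analysis, taking node 2 as the 0 V reference.
Source V1 fixes V_0 = 24 V.
KCL at each unknown node (sum of currents leaving = 0; resistances in Ω):
  Node 1: (V_1 - 24)/500 + (V_1 - 0)/1000 = 0
Collecting terms: 0.003 × V_1 = 0.048  =>  V_1 = 16 V
V_th = V_1 - V_2 = 16 - 0 = 16 V
Step 2 — R_th: zero the source — replace V1 by a short circuit (node 2 merges into node 0) — and find the resistance seen between A (node 1) and B (node 0).
Reduce the network between node 1 (A) and node 0 (B) by series/parallel combination:
  Rp1 = R1 ‖ R2 (parallel, both between nodes 0 and 1) = 1/(1/500 + 1/1000) = 333.3 Ω
R_th = 333.3 Ω
I_n = V_th/R_th = 16/333.3 = 0.048 A, and R_n = R_th = 333.3 Ω

Final answer: I_n = 0.048 A, R_n = 333.3 Ω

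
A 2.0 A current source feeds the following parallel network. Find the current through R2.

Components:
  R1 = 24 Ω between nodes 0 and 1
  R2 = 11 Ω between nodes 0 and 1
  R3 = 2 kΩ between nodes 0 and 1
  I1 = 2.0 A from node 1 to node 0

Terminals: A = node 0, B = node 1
All resistors sit directly between nodes 0 and 1, so they are in parallel and share one voltage V; the full source current 2 A splits among them.
1/R_par = 1/24 + 1/11 + 1/2000 = 0.1331 S  =>  R_par = 7.515 Ω
V = I × R_par = 2 × 7.515 = 15.03 V
I_R2 = V/R2 = 15.03/11 = 1.366 A

Final answer: 1.366 A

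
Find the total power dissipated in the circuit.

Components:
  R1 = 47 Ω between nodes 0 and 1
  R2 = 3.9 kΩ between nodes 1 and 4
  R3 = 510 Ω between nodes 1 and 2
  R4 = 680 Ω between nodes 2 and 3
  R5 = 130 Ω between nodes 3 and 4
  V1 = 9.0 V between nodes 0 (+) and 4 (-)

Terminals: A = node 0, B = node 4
Nodal analysis, taking node 4 as the 0 V reference.
Source V1 fixes V_0 = 9 V.
KCL at each unknown node (sum of currents leaving = 0; resistances in Ω):
  Node 1: (V_1 - 9)/47 + (V_1 - 0)/3900 + (V_1 - V_2)/510 = 0
  Node 2: (V_2 - V_1)/510 + (V_2 - V_3)/680 = 0
  Node 3: (V_3 - V_2)/680 + (V_3 - 0)/130 = 0
Collecting terms (coefficients in siemens):
  0.02349·V_1 - 0.001961·V_2 = 0.1915
  0.003431·V_2 - 0.001961·V_1 - 0.001471·V_3 = 0
  0.009163·V_3 - 0.001471·V_2 = 0
Solving these 3 simultaneous equations (Gaussian elimination) gives:
  V_1 = 8.591 V, V_2 = 5.272 V, V_3 = 0.846 V
Power in each resistor, P = (ΔV)²/R:
  P_R1 = (9 - 8.591)²/47 = 0.003566 W
  P_R2 = (8.591 - 0)²/3900 = 0.01892 W
  P_R3 = (8.591 - 5.272)²/510 = 0.0216 W
  P_R4 = (5.272 - 0.846)²/680 = 0.0288 W
  P_R5 = (0.846 - 0)²/130 = 0.005506 W
P_total = P_R1 + P_R2 + P_R3 + P_R4 + P_R5 = 0.0784 W

Final answer: 0.0784 W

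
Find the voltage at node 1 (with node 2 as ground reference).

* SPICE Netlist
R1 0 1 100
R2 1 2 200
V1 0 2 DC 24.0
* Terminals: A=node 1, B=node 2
Nodal analysis, taking node 2 as the 0 V reference.
Source V1 fixes V_0 = 24 V.
KCL at each unknown node (sum of currents leaving = 0; resistances in Ω):
  Node 1: (V_1 - 24)/100 + (V_1 - 0)/200 = 0
Collecting terms: 0.015 × V_1 = 0.24  =>  V_1 = 16 V
The requested potential is V_1 = 16 V.

Final answer: V_1 = 16 V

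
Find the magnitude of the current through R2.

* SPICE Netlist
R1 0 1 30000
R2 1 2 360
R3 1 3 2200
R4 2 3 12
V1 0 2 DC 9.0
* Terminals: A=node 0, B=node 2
Nodal analysis, taking node 2 as the 0 V reference.
Source V1 fixes V_0 = 9 V.
KCL at each unknown node (sum of currents leaving = 0; resistances in Ω):
  Node 1: (V_1 - 9)/30000 + (V_1 - 0)/360 + (V_1 - V_3)/2200 = 0
  Node 3: (V_3 - V_1)/2200 + (V_3 - 0)/12 = 0
Collecting terms (coefficients in siemens):
  0.003266·V_1 - 0.0004545·V_3 = 0.0003
  0.08379·V_3 - 0.0004545·V_1 = 0
Determinant D = (0.003266)(0.08379) - (-0.0004545)(-0.0004545) = 0.0002734
V_1 = [(0.0003)(0.08379) - (-0.0004545)(0)]/D = 0.09193 V
V_3 = [(0.003266)(0) - (0.0003)(-0.0004545)]/D = 0.0004987 V
I_R2 = (V_1 - V_2)/R2 = (0.09193 - 0)/360 = 0.0002554 A
|I_R2| = 0.0002554 A

Final answer: |I_R2| = 0.0002554 A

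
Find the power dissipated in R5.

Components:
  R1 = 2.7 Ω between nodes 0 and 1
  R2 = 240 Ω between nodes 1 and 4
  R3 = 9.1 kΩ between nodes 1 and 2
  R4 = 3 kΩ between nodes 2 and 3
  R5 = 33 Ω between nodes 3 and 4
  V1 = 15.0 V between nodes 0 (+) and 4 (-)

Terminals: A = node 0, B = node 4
Nodal analysis, taking node 4 as the 0 V reference.
Source V1 fixes V_0 = 15 V.
KCL at each unknown node (sum of currents leaving = 0; resistances in Ω):
  Node 1: (V_1 - 15)/2.7 + (V_1 - 0)/240 + (V_1 - V_2)/9100 = 0
  Node 2: (V_2 - V_1)/9100 + (V_2 - V_3)/3000 = 0
  Node 3: (V_3 - V_2)/3000 + (V_3 - 0)/33 = 0
Collecting terms (coefficients in siemens):
  0.3746·V_1 - 0.0001099·V_2 = 5.556
  0.0004432·V_2 - 0.0001099·V_1 - 0.0003333·V_3 = 0
  0.03064·V_3 - 0.0003333·V_2 = 0
Solving these 3 simultaneous equations (Gaussian elimination) gives:
  V_1 = 14.83 V, V_2 = 3.707 V, V_3 = 0.04034 V
I_R5 = (V_3 - V_4)/R5 = (0.04034 - 0)/33 = 0.001222 A
P_R5 = I_R5² × R5 = (0.001222)² × 33 = 0.0000493 W

Final answer: 4.93e-05 W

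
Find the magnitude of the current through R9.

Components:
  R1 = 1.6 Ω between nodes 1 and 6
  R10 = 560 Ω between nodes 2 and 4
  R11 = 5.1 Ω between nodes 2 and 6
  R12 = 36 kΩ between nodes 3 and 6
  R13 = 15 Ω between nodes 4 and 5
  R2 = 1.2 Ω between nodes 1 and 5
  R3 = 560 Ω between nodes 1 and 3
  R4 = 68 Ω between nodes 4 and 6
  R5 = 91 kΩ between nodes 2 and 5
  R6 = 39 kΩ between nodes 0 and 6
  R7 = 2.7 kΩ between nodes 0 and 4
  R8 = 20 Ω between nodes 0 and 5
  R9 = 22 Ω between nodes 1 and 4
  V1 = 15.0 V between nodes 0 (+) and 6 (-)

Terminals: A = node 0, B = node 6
Nodal analysis, taking node 6 as the 0 V reference.
Source V1 fixes V_0 = 15 V.
KCL at each unknown node (sum of currents leaving = 0; resistances in Ω):
  Node 1: (V_1 - 0)/1.6 + (V_1 - V_5)/1.2 + (V_1 - V_3)/560 + (V_1 - V_4)/22 = 0
  Node 2: (V_2 - V_5)/91000 + (V_2 - V_4)/560 + (V_2 - 0)/5.1 = 0
  Node 3: (V_3 - V_1)/560 + (V_3 - 0)/36000 = 0
  Node 4: (V_4 - 0)/68 + (V_4 - 15)/2700 + (V_4 - V_1)/22 + (V_4 - V_2)/560 + (V_4 - V_5)/15 = 0
  Node 5: (V_5 - V_1)/1.2 + (V_5 - V_2)/91000 + (V_5 - 15)/20 + (V_5 - V_4)/15 = 0
Collecting terms (coefficients in siemens):
  1.506·V_1 - 0.001786·V_3 - 0.04545·V_4 - 0.8333·V_5 = 0
  0.1979·V_2 - 0.001786·V_4 - 0.00001099·V_5 = 0
  0.001813·V_3 - 0.001786·V_1 = 0
  0.129·V_4 - 0.04545·V_1 - 0.001786·V_2 - 0.06667·V_5 = 0.005556
  0.95·V_5 - 0.8333·V_1 - 0.00001099·V_2 - 0.06667·V_4 = 0.75
Solving these 5 simultaneous equations (Gaussian elimination) gives:
  V_1 = 1.03 V, V_2 = 0.0121 V, V_3 = 1.014 V, V_4 = 1.33 V
  V_5 = 1.786 V
I_R9 = (V_1 - V_4)/R9 = (1.03 - 1.33)/22 = -0.01361 A
|I_R9| = 0.01361 A

Final answer: |I_R9| = 0.01361 A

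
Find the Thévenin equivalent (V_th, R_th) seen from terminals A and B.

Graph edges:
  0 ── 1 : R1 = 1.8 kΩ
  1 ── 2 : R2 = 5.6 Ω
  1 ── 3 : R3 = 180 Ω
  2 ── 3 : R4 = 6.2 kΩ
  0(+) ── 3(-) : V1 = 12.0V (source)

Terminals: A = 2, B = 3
Step 1 — V_th is the open-circuit voltage V_A - V_B (nothing connected across the terminals).
Nodal analysis, taking node 3 as the 0 V reference.
Source V1 fixes V_0 = 12 V.
KCL at each unknown node (sum of currents leaving = 0; resistances in Ω):
  Node 1: (V_1 - 12)/1800 + (V_1 - V_2)/5.6 + (V_1 - 0)/180 = 0
  Node 2: (V_2 - V_1)/5.6 + (V_2 - 0)/6200 = 0
Collecting terms (coefficients in siemens):
  0.1847·V_1 - 0.1786·V_2 = 0.006667
  0.1787·V_2 - 0.1786·V_1 = 0
Determinant D = (0.1847)(0.1787) - (-0.1786)(-0.1786) = 0.001121
V_1 = [(0.006667)(0.1787) - (-0.1786)(0)]/D = 1.063 V
V_2 = [(0.1847)(0) - (0.006667)(-0.1786)]/D = 1.062 V
V_th = V_2 - V_3 = 1.062 - 0 = 1.062 V
Step 2 — R_th: zero the source — replace V1 by a short circuit (node 3 merges into node 0) — and find the resistance seen between A (node 2) and B (node 0).
Reduce the network between node 2 (A) and node 0 (B) by series/parallel combination:
  Rp1 = R1 ‖ R3 (parallel, both between nodes 0 and 1) = 1/(1/1800 + 1/180) = 163.6 Ω
  Rs1 = R2 + Rp1 (series, joined only at node 1) = 5.6 + 163.6 = 169.2 Ω
  Rp2 = R4 ‖ Rs1 (parallel, both between nodes 0 and 2) = 1/(1/6200 + 1/169.2) = 164.7 Ω
R_th = 164.7 Ω

Final answer: V_th = 1.062 V, R_th = 164.7 Ω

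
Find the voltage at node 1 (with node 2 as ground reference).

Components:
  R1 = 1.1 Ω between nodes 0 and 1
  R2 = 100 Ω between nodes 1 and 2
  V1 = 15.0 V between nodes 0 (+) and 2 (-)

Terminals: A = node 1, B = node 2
Nodal analysis, taking node 2 as the 0 V reference.
Source V1 fixes V_0 = 15 V.
KCL at each unknown node (sum of currents leaving = 0; resistances in Ω):
  Node 1: (V_1 - 15)/1.1 + (V_1 - 0)/100 = 0
Collecting terms: 0.9191 × V_1 = 13.64  =>  V_1 = 14.84 V
The requested potential is V_1 = 14.84 V.

Final answer: V_1 = 14.84 V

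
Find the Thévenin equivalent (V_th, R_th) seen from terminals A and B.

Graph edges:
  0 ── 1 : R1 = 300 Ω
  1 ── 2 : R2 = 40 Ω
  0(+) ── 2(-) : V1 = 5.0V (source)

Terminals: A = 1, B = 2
Step 1 — V_th is the open-circuit voltage V_A - V_B (nothing connected across the terminals).
Nodal analysis, taking node 2 as the 0 V reference.
Source V1 fixes V_0 = 5 V.
KCL at each unknown node (sum of currents leaving = 0; resistances in Ω):
  Node 1: (V_1 - 5)/300 + (V_1 - 0)/40 = 0
Collecting terms: 0.02833 × V_1 = 0.01667  =>  V_1 = 0.5882 V
V_th = V_1 - V_2 = 0.5882 - 0 = 0.5882 V
Step 2 — R_th: zero the source — replace V1 by a short circuit (node 2 merges into node 0) — and find the resistance seen between A (node 1) and B (node 0).
Reduce the network between node 1 (A) and node 0 (B) by series/parallel combination:
  Rp1 = R1 ‖ R2 (parallel, both between nodes 0 and 1) = 1/(1/300 + 1/40) = 35.29 Ω
R_th = 35.29 Ω

Final answer: V_th = 0.5882 V, R_th = 35.29 Ω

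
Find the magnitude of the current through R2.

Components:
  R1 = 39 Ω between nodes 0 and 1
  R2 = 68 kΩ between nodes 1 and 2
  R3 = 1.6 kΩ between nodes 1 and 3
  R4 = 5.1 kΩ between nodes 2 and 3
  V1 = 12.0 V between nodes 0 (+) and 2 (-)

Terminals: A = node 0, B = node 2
Nodal analysis, taking node 2 as the 0 V reference.
Source V1 fixes V_0 = 12 V.
KCL at each unknown node (sum of currents leaving = 0; resistances in Ω):
  Node 1: (V_1 - 12)/39 + (V_1 - 0)/68000 + (V_1 - V_3)/1600 = 0
  Node 3: (V_3 - V_1)/1600 + (V_3 - 0)/5100 = 0
Collecting terms (coefficients in siemens):
  0.02628·V_1 - 0.000625·V_3 = 0.3077
  0.0008211·V_3 - 0.000625·V_1 = 0
Determinant D = (0.02628)(0.0008211) - (-0.000625)(-0.000625) = 0.00002119
V_1 = [(0.3077)(0.0008211) - (-0.000625)(0)]/D = 11.92 V
V_3 = [(0.02628)(0) - (0.3077)(-0.000625)]/D = 9.076 V
I_R2 = (V_1 - V_2)/R2 = (11.92 - 0)/68000 = 0.0001753 A
|I_R2| = 0.0001753 A

Final answer: |I_R2| = 0.0001753 A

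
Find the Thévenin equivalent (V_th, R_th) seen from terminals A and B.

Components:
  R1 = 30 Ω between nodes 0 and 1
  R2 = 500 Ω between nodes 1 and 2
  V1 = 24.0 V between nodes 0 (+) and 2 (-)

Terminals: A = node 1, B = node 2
Step 1 — V_th is the open-circuit voltage V_A - V_B (nothing connected across the terminals).
Nodal analysis, taking node 2 as the 0 V reference.
Source V1 fixes V_0 = 24 V.
KCL at each unknown node (sum of currents leaving = 0; resistances in Ω):
  Node 1: (V_1 - 24)/30 + (V_1 - 0)/500 = 0
Collecting terms: 0.03533 × V_1 = 0.8  =>  V_1 = 22.64 V
V_th = V_1 - V_2 = 22.64 - 0 = 22.64 V
Step 2 — R_th: zero the source — replace V1 by a short circuit (node 2 merges into node 0) — and find the resistance seen between A (node 1) and B (node 0).
Reduce the network between node 1 (A) and node 0 (B) by series/parallel combination:
  Rp1 = R1 ‖ R2 (parallel, both between nodes 0 and 1) = 1/(1/30 + 1/500) = 28.3 Ω
R_th = 28.3 Ω

Final answer: V_th = 22.64 V, R_th = 28.3 Ω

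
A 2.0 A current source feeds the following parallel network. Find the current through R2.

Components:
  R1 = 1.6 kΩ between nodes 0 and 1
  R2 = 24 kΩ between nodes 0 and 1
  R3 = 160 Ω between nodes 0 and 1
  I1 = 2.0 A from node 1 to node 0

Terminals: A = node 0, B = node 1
All resistors sit directly between nodes 0 and 1, so they are in parallel and share one voltage V; the full source current 2 A splits among them.
1/R_par = 1/1600 + 1/24000 + 1/160 = 0.006917 S  =>  R_par = 144.6 Ω
V = I × R_par = 2 × 144.6 = 289.2 V
I_R2 = V/R2 = 289.2/24000 = 0.01205 A

Final answer: 0.01205 A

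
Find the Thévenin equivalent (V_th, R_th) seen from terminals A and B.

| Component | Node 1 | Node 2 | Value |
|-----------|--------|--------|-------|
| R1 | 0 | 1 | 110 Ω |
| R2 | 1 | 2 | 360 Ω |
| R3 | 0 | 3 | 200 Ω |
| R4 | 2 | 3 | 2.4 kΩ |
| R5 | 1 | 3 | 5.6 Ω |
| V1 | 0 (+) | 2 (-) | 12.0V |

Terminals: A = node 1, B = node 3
Step 1 — V_th is the open-circuit voltage V_A - V_B (nothing connected across the terminals).
Nodal analysis, taking node 2 as the 0 V reference.
Source V1 fixes V_0 = 12 V.
KCL at each unknown node (sum of currents leaving = 0; resistances in Ω):
  Node 1: (V_1 - 12)/110 + (V_1 - 0)/360 + (V_1 - V_3)/5.6 = 0
  Node 3: (V_3 - 12)/200 + (V_3 - 0)/2400 + (V_3 - V_1)/5.6 = 0
Collecting terms (coefficients in siemens):
  0.1904·V_1 - 0.1786·V_3 = 0.1091
  0.184·V_3 - 0.1786·V_1 = 0.06
Determinant D = (0.1904)(0.184) - (-0.1786)(-0.1786) = 0.003151
V_1 = [(0.1091)(0.184) - (-0.1786)(0.06)]/D = 9.77 V
V_3 = [(0.1904)(0.06) - (0.1091)(-0.1786)]/D = 9.809 V
V_th = V_1 - V_3 = 9.77 - 9.809 = -0.03847 V
Step 2 — R_th: zero the source — replace V1 by a short circuit (node 2 merges into node 0) — and find the resistance seen between A (node 1) and B (node 3).
Reduce the network between node 1 (A) and node 3 (B) by series/parallel combination:
  Rp1 = R1 ‖ R2 (parallel, both between nodes 0 and 1) = 1/(1/110 + 1/360) = 84.26 Ω
  Rp2 = R3 ‖ R4 (parallel, both between nodes 0 and 3) = 1/(1/200 + 1/2400) = 184.6 Ω
  Rs1 = Rp1 + Rp2 (series, joined only at node 0) = 84.26 + 184.6 = 268.9 Ω
  Rp3 = R5 ‖ Rs1 (parallel, both between nodes 1 and 3) = 1/(1/5.6 + 1/268.9) = 5.486 Ω
R_th = 5.486 Ω

Final answer: V_th = -0.03847 V, R_th = 5.486 Ω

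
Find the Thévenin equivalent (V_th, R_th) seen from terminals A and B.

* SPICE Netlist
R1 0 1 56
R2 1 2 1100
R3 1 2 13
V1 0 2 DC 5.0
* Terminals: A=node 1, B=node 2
Step 1 — V_th is the open-circuit voltage V_A - V_B (nothing connected across the terminals).
Nodal analysis, taking node 2 as the 0 V reference.
Source V1 fixes V_0 = 5 V.
KCL at each unknown node (sum of currents leaving = 0; resistances in Ω):
  Node 1: (V_1 - 5)/56 + (V_1 - 0)/1100 + (V_1 - 0)/13 = 0
Collecting terms: 0.09569 × V_1 = 0.08929  =>  V_1 = 0.9331 V
V_th = V_1 - V_2 = 0.9331 - 0 = 0.9331 V
Step 2 — R_th: zero the source — replace V1 by a short circuit (node 2 merges into node 0) — and find the resistance seen between A (node 1) and B (node 0).
Reduce the network between node 1 (A) and node 0 (B) by series/parallel combination:
  Rp1 = R1 ‖ R2 ‖ R3 (parallel, all between nodes 0 and 1) = 1/(1/56 + 1/1100 + 1/13) = 10.45 Ω
R_th = 10.45 Ω

Final answer: V_th = 0.9331 V, R_th = 10.45 Ω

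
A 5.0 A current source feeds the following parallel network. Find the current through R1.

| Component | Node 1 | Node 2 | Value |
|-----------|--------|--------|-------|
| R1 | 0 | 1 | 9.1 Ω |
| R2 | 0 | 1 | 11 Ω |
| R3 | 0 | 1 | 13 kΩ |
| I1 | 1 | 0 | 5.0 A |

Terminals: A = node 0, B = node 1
All resistors sit directly between nodes 0 and 1, so they are in parallel and share one voltage V; the full source current 5 A splits among them.
1/R_par = 1/9.1 + 1/11 + 1/13000 = 0.2009 S  =>  R_par = 4.978 Ω
V = I × R_par = 5 × 4.978 = 24.89 V
I_R1 = V/R1 = 24.89/9.1 = 2.735 A

Final answer: 2.735 A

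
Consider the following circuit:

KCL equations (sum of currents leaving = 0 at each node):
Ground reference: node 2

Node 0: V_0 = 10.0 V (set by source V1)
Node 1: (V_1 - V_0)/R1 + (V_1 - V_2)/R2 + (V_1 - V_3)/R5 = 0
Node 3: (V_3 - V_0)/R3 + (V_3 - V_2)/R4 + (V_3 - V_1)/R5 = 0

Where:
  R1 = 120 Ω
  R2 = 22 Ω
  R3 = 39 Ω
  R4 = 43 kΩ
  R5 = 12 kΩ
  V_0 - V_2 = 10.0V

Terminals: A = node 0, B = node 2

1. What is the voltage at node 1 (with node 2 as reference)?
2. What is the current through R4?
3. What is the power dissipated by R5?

Nodal analysis, taking node 2 as the 0 V reference.
Source V1 fixes V_0 = 10 V.
KCL at each unknown node (sum of currents leaving = 0; resistances in Ω):
  Node 1: (V_1 - 10)/120 + (V_1 - 0)/22 + (V_1 - V_3)/12000 = 0
  Node 3: (V_3 - 10)/39 + (V_3 - 0)/43000 + (V_3 - V_1)/12000 = 0
Collecting terms (coefficients in siemens):
  0.05387·V_1 - 0.00008333·V_3 = 0.08333
  0.02575·V_3 - 0.00008333·V_1 = 0.2564
Determinant D = (0.05387)(0.02575) - (-0.00008333)(-0.00008333) = 0.001387
V_1 = [(0.08333)(0.02575) - (-0.00008333)(0.2564)]/D = 1.562 V
V_3 = [(0.05387)(0.2564) - (0.08333)(-0.00008333)]/D = 9.964 V
Part 1:
  Read off the nodal solution: V_1 = 1.562 V
Part 2:
  I_R4 = (V_2 - V_3)/R4 = (0 - 9.964)/43000 = -0.0002317 A
  Magnitude: I_R4 = 0.0002317 A
Part 3:
  I_R5 = (V_1 - V_3)/R5 = (1.562 - 9.964)/12000 = -0.0007001 A
  P_R5 = I_R5² × R5 = (-0.0007001)² × 12000 = 0.005882 W

Final answers:
1. V_1 = 1.562 V
2. I_R4 = 0.0002317 A
3. P_R5 = 0.005882 W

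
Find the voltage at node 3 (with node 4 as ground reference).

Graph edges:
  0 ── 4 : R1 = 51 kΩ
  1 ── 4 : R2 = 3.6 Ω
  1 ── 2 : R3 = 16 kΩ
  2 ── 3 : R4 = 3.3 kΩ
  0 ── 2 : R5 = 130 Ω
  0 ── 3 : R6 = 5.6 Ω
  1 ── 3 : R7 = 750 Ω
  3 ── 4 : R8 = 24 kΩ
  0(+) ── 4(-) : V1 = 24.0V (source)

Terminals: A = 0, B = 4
Nodal analysis, taking node 4 as the 0 V reference.
Source V1 fixes V_0 = 24 V.
KCL at each unknown node (sum of currents leaving = 0; resistances in Ω):
  Node 1: (V_1 - 0)/3.6 + (V_1 - V_2)/16000 + (V_1 - V_3)/750 = 0
  Node 2: (V_2 - V_1)/16000 + (V_2 - V_3)/3300 + (V_2 - 24)/130 = 0
  Node 3: (V_3 - V_2)/3300 + (V_3 - 24)/5.6 + (V_3 - V_1)/750 + (V_3 - 0)/24000 = 0
Collecting terms (coefficients in siemens):
  0.2792·V_1 - 0.0000625·V_2 - 0.001333·V_3 = 0
  0.008058·V_2 - 0.0000625·V_1 - 0.000303·V_3 = 0.1846
  0.1802·V_3 - 0.001333·V_1 - 0.000303·V_2 = 4.286
Solving these 3 simultaneous equations (Gaussian elimination) gives:
  V_1 = 0.1191 V, V_2 = 23.81 V, V_3 = 23.82 V
The requested potential is V_3 = 23.82 V.

Final answer: V_3 = 23.82 V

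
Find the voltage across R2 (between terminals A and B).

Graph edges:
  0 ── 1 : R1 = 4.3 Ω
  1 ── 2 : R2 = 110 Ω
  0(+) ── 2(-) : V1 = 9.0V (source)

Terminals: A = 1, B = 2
R1 and R2 are in series across V1 (node 0 → node 1 → node 2), and the output A–B is taken across R2, so this is a voltage divider.
Series current: I = V1/(R1 + R2) = 9/(4.3 + 110) = 9/114.3 = 0.07874 A
V_R2 = I × R2 = V1 × R2/(R1 + R2) = 9 × 110/114.3 = 8.661 V

Final answer: 8.661 V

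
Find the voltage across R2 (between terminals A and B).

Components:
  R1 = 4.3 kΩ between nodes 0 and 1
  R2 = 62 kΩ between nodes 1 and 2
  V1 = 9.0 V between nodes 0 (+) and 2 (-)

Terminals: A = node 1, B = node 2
R1 and R2 are in series across V1 (node 0 → node 1 → node 2), and the output A–B is taken across R2, so this is a voltage divider.
Series current: I = V1/(R1 + R2) = 9/(4300 + 62000) = 9/66300 = 0.0001357 A
V_R2 = I × R2 = V1 × R2/(R1 + R2) = 9 × 62000/66300 = 8.416 V

Final answer: 8.416 V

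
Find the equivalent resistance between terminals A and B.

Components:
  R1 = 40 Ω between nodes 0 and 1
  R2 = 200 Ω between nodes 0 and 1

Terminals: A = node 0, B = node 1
Reduce the network between node 0 (A) and node 1 (B) by series/parallel combination:
  Rp1 = R1 ‖ R2 (parallel, both between nodes 0 and 1) = 1/(1/40 + 1/200) = 33.33 Ω
R_eq = 33.33 Ω

Final answer: 33.33 Ω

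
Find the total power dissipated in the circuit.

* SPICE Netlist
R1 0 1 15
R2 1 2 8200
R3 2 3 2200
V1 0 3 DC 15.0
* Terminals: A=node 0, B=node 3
Nodal analysis, taking node 3 as the 0 V reference.
Source V1 fixes V_0 = 15 V.
KCL at each unknown node (sum of currents leaving = 0; resistances in Ω):
  Node 1: (V_1 - 15)/15 + (V_1 - V_2)/8200 = 0
  Node 2: (V_2 - V_1)/8200 + (V_2 - 0)/2200 = 0
Collecting terms (coefficients in siemens):
  0.06679·V_1 - 0.000122·V_2 = 1
  0.0005765·V_2 - 0.000122·V_1 = 0
Determinant D = (0.06679)(0.0005765) - (-0.000122)(-0.000122) = 0.00003849
V_1 = [(1)(0.0005765) - (-0.000122)(0)]/D = 14.98 V
V_2 = [(0.06679)(0) - (1)(-0.000122)]/D = 3.169 V
Power in each resistor, P = (ΔV)²/R:
  P_R1 = (15 - 14.98)²/15 = 0.00003111 W
  P_R2 = (14.98 - 3.169)²/8200 = 0.01701 W
  P_R3 = (3.169 - 0)²/2200 = 0.004563 W
P_total = P_R1 + P_R2 + P_R3 = 0.0216 W

Final answer: 0.0216 W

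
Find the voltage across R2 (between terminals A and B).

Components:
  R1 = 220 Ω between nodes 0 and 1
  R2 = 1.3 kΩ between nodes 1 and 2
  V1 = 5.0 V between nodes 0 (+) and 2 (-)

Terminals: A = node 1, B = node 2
R1 and R2 are in series across V1 (node 0 → node 1 → node 2), and the output A–B is taken across R2, so this is a voltage divider.
Series current: I = V1/(R1 + R2) = 5/(220 + 1300) = 5/1520 = 0.003289 A
V_R2 = I × R2 = V1 × R2/(R1 + R2) = 5 × 1300/1520 = 4.276 V

Final answer: 4.276 V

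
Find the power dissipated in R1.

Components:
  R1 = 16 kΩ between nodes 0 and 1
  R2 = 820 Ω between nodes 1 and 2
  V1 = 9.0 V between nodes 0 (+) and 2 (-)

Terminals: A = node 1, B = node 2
Nodal analysis, taking node 2 as the 0 V reference.
Source V1 fixes V_0 = 9 V.
KCL at each unknown node (sum of currents leaving = 0; resistances in Ω):
  Node 1: (V_1 - 9)/16000 + (V_1 - 0)/820 = 0
Collecting terms: 0.001282 × V_1 = 0.0005625  =>  V_1 = 0.4388 V
I_R1 = (V_0 - V_1)/R1 = (9 - 0.4388)/16000 = 0.0005351 A
P_R1 = I_R1² × R1 = (0.0005351)² × 16000 = 0.004581 W

Final answer: 0.004581 W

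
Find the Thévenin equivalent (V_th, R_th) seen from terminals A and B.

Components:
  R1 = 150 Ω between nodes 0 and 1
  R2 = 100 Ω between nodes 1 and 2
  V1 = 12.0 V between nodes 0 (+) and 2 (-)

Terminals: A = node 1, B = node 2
Step 1 — V_th is the open-circuit voltage V_A - V_B (nothing connected across the terminals).
Nodal analysis, taking node 2 as the 0 V reference.
Source V1 fixes V_0 = 12 V.
KCL at each unknown node (sum of currents leaving = 0; resistances in Ω):
  Node 1: (V_1 - 12)/150 + (V_1 - 0)/100 = 0
Collecting terms: 0.01667 × V_1 = 0.08  =>  V_1 = 4.8 V
V_th = V_1 - V_2 = 4.8 - 0 = 4.8 V
Step 2 — R_th: zero the source — replace V1 by a short circuit (node 2 merges into node 0) — and find the resistance seen between A (node 1) and B (node 0).
Reduce the network between node 1 (A) and node 0 (B) by series/parallel combination:
  Rp1 = R1 ‖ R2 (parallel, both between nodes 0 and 1) = 1/(1/150 + 1/100) = 60 Ω
R_th = 60 Ω

Final answer: V_th = 4.8 V, R_th = 60 Ω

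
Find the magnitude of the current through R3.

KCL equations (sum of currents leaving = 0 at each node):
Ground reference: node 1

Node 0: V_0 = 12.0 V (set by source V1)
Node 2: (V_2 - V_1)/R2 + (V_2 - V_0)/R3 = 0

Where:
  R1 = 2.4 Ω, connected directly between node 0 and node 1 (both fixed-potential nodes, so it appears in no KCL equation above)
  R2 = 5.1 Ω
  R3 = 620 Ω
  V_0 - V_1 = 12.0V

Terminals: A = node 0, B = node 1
Nodal analysis, taking node 1 as the 0 V reference.
Source V1 fixes V_0 = 12 V.
KCL at each unknown node (sum of currents leaving = 0; resistances in Ω):
  Node 2: (V_2 - 0)/5.1 + (V_2 - 12)/620 = 0
Collecting terms: 0.1977 × V_2 = 0.01935  =>  V_2 = 0.0979 V
I_R3 = (V_0 - V_2)/R3 = (12 - 0.0979)/620 = 0.0192 A
|I_R3| = 0.0192 A

Final answer: |I_R3| = 0.0192 A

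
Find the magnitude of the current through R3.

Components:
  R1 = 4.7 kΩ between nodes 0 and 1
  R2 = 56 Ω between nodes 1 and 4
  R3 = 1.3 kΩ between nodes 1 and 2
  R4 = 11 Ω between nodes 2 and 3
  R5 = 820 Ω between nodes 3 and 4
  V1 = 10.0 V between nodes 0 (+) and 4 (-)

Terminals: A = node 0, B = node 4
Nodal analysis, taking node 4 as the 0 V reference.
Source V1 fixes V_0 = 10 V.
KCL at each unknown node (sum of currents leaving = 0; resistances in Ω):
  Node 1: (V_1 - 10)/4700 + (V_1 - 0)/56 + (V_1 - V_2)/1300 = 0
  Node 2: (V_2 - V_1)/1300 + (V_2 - V_3)/11 = 0
  Node 3: (V_3 - V_2)/11 + (V_3 - 0)/820 = 0
Collecting terms (coefficients in siemens):
  0.01884·V_1 - 0.0007692·V_2 = 0.002128
  0.09168·V_2 - 0.0007692·V_1 - 0.09091·V_3 = 0
  0.09213·V_3 - 0.09091·V_2 = 0
Solving these 3 simultaneous equations (Gaussian elimination) gives:
  V_1 = 0.1148 V, V_2 = 0.04475 V, V_3 = 0.04416 V
I_R3 = (V_1 - V_2)/R3 = (0.1148 - 0.04475)/1300 = 0.00005386 A
|I_R3| = 0.00005386 A

Final answer: |I_R3| = 5.386e-05 A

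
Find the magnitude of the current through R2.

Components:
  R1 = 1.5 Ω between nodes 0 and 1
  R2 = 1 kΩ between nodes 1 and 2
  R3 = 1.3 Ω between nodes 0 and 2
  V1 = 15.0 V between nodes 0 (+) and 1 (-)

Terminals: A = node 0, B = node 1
Nodal analysis, taking node 1 as the 0 V reference.
Source V1 fixes V_0 = 15 V.
KCL at each unknown node (sum of currents leaving = 0; resistances in Ω):
  Node 2: (V_2 - 0)/1000 + (V_2 - 15)/1.3 = 0
Collecting terms: 0.7702 × V_2 = 11.54  =>  V_2 = 14.98 V
I_R2 = (V_1 - V_2)/R2 = (0 - 14.98)/1000 = -0.01498 A
|I_R2| = 0.01498 A

Final answer: |I_R2| = 0.01498 A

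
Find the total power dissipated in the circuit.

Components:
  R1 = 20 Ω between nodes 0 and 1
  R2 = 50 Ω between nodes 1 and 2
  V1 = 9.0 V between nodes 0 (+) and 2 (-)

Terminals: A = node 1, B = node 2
Nodal analysis, taking node 2 as the 0 V reference.
Source V1 fixes V_0 = 9 V.
KCL at each unknown node (sum of currents leaving = 0; resistances in Ω):
  Node 1: (V_1 - 9)/20 + (V_1 - 0)/50 = 0
Collecting terms: 0.07 × V_1 = 0.45  =>  V_1 = 6.429 V
Power in each resistor, P = (ΔV)²/R:
  P_R1 = (9 - 6.429)²/20 = 0.3306 W
  P_R2 = (6.429 - 0)²/50 = 0.8265 W
P_total = P_R1 + P_R2 = 1.157 W

Final answer: 1.157 W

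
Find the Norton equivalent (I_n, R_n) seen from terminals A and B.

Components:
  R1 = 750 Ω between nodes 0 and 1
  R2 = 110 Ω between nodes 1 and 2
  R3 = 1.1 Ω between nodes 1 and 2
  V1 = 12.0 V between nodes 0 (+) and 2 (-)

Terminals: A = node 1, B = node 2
Find the Thévenin equivalent first; then I_n = V_th/R_th and R_n = R_th.
Step 1 — V_th is the open-circuit voltage V_A - V_B (nothing connected across the terminals).
Nodal analysis, taking node 2 as the 0 V reference.
Source V1 fixes V_0 = 12 V.
KCL at each unknown node (sum of currents leaving = 0; resistances in Ω):
  Node 1: (V_1 - 12)/750 + (V_1 - 0)/110 + (V_1 - 0)/1.1 = 0
Collecting terms: 0.9195 × V_1 = 0.016  =>  V_1 = 0.0174 V
V_th = V_1 - V_2 = 0.0174 - 0 = 0.0174 V
Step 2 — R_th: zero the source — replace V1 by a short circuit (node 2 merges into node 0) — and find the resistance seen between A (node 1) and B (node 0).
Reduce the network between node 1 (A) and node 0 (B) by series/parallel combination:
  Rp1 = R1 ‖ R2 ‖ R3 (parallel, all between nodes 0 and 1) = 1/(1/750 + 1/110 + 1/1.1) = 1.088 Ω
R_th = 1.088 Ω
I_n = V_th/R_th = 0.0174/1.088 = 0.016 A, and R_n = R_th = 1.088 Ω

Final answer: I_n = 0.016 A, R_n = 1.088 Ω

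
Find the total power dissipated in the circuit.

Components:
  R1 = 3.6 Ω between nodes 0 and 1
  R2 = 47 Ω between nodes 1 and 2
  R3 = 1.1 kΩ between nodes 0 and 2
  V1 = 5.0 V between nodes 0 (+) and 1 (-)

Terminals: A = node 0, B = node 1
Nodal analysis, taking node 1 as the 0 V reference.
Source V1 fixes V_0 = 5 V.
KCL at each unknown node (sum of currents leaving = 0; resistances in Ω):
  Node 2: (V_2 - 0)/47 + (V_2 - 5)/1100 = 0
Collecting terms: 0.02219 × V_2 = 0.004545  =>  V_2 = 0.2049 V
Power in each resistor, P = (ΔV)²/R:
  P_R1 = (5 - 0)²/3.6 = 6.944 W
  P_R2 = (0 - 0.2049)²/47 = 0.0008931 W
  P_R3 = (5 - 0.2049)²/1100 = 0.0209 W
P_total = P_R1 + P_R2 + P_R3 = 6.966 W

Final answer: 6.966 W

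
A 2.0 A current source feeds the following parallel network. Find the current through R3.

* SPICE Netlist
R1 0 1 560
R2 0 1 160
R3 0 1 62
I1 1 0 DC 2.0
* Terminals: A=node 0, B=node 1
All resistors sit directly between nodes 0 and 1, so they are in parallel and share one voltage V; the full source current 2 A splits among them.
1/R_par = 1/560 + 1/160 + 1/62 = 0.02416 S  =>  R_par = 41.38 Ω
V = I × R_par = 2 × 41.38 = 82.77 V
I_R3 = V/R3 = 82.77/62 = 1.335 A

Final answer: 1.335 A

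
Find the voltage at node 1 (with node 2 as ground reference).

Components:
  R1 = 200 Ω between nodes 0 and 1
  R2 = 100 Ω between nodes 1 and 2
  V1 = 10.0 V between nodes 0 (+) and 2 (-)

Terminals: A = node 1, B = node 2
Nodal analysis, taking node 2 as the 0 V reference.
Source V1 fixes V_0 = 10 V.
KCL at each unknown node (sum of currents leaving = 0; resistances in Ω):
  Node 1: (V_1 - 10)/200 + (V_1 - 0)/100 = 0
Collecting terms: 0.015 × V_1 = 0.05  =>  V_1 = 3.333 V
The requested potential is V_1 = 3.333 V.

Final answer: V_1 = 3.333 V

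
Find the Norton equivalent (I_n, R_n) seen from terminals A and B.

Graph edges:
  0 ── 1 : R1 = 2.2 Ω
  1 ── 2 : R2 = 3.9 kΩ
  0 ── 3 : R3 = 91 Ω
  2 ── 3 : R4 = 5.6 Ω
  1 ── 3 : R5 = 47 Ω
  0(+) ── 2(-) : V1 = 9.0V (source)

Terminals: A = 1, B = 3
Find the Thévenin equivalent first; then I_n = V_th/R_th and R_n = R_th.
Step 1 — V_th is the open-circuit voltage V_A - V_B (nothing connected across the terminals).
Nodal analysis, taking node 2 as the 0 V reference.
Source V1 fixes V_0 = 9 V.
KCL at each unknown node (sum of currents leaving = 0; resistances in Ω):
  Node 1: (V_1 - 9)/2.2 + (V_1 - 0)/3900 + (V_1 - V_3)/47 = 0
  Node 3: (V_3 - 9)/91 + (V_3 - 0)/5.6 + (V_3 - V_1)/47 = 0
Collecting terms (coefficients in siemens):
  0.4761·V_1 - 0.02128·V_3 = 4.091
  0.2108·V_3 - 0.02128·V_1 = 0.0989
Determinant D = (0.4761)(0.2108) - (-0.02128)(-0.02128) = 0.09992
V_1 = [(4.091)(0.2108) - (-0.02128)(0.0989)]/D = 8.653 V
V_3 = [(0.4761)(0.0989) - (4.091)(-0.02128)]/D = 1.342 V
V_th = V_1 - V_3 = 8.653 - 1.342 = 7.311 V
Step 2 — R_th: zero the source — replace V1 by a short circuit (node 2 merges into node 0) — and find the resistance seen between A (node 1) and B (node 3).
Reduce the network between node 1 (A) and node 3 (B) by series/parallel combination:
  Rp1 = R1 ‖ R2 (parallel, both between nodes 0 and 1) = 1/(1/2.2 + 1/3900) = 2.199 Ω
  Rp2 = R3 ‖ R4 (parallel, both between nodes 0 and 3) = 1/(1/91 + 1/5.6) = 5.275 Ω
  Rs1 = Rp1 + Rp2 (series, joined only at node 0) = 2.199 + 5.275 = 7.474 Ω
  Rp3 = R5 ‖ Rs1 (parallel, both between nodes 1 and 3) = 1/(1/47 + 1/7.474) = 6.449 Ω
R_th = 6.449 Ω
I_n = V_th/R_th = 7.311/6.449 = 1.134 A, and R_n = R_th = 6.449 Ω

Final answer: I_n = 1.134 A, R_n = 6.449 Ω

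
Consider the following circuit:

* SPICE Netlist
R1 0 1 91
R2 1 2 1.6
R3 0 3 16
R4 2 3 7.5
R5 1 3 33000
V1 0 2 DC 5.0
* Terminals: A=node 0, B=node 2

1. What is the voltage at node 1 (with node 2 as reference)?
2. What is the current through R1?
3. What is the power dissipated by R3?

Nodal analysis, taking node 2 as the 0 V reference.
Source V1 fixes V_0 = 5 V.
KCL at each unknown node (sum of currents leaving = 0; resistances in Ω):
  Node 1: (V_1 - 5)/91 + (V_1 - 0)/1.6 + (V_1 - V_3)/33000 = 0
  Node 3: (V_3 - 5)/16 + (V_3 - 0)/7.5 + (V_3 - V_1)/33000 = 0
Collecting terms (coefficients in siemens):
  0.636·V_1 - 0.0000303·V_3 = 0.05495
  0.1959·V_3 - 0.0000303·V_1 = 0.3125
Determinant D = (0.636)(0.1959) - (-0.0000303)(-0.0000303) = 0.1246
V_1 = [(0.05495)(0.1959) - (-0.0000303)(0.3125)]/D = 0.08646 V
V_3 = [(0.636)(0.3125) - (0.05495)(-0.0000303)]/D = 1.596 V
Part 1:
  Read off the nodal solution: V_1 = 0.08646 V
Part 2:
  I_R1 = (V_0 - V_1)/R1 = (5 - 0.08646)/91 = 0.05399 A
  Magnitude: I_R1 = 0.05399 A
Part 3:
  I_R3 = (V_0 - V_3)/R3 = (5 - 1.596)/16 = 0.2128 A
  P_R3 = I_R3² × R3 = (0.2128)² × 16 = 0.7244 W

Final answers:
1. V_1 = 0.08646 V
2. I_R1 = 0.05399 A
3. P_R3 = 0.7244 W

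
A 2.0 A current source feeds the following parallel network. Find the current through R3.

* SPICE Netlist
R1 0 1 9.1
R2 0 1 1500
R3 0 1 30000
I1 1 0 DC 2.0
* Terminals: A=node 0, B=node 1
All resistors sit directly between nodes 0 and 1, so they are in parallel and share one voltage V; the full source current 2 A splits among them.
1/R_par = 1/9.1 + 1/1500 + 1/30000 = 0.1106 S  =>  R_par = 9.042 Ω
V = I × R_par = 2 × 9.042 = 18.08 V
I_R3 = V/R3 = 18.08/30000 = 0.0006028 A

Final answer: 0.0006028 A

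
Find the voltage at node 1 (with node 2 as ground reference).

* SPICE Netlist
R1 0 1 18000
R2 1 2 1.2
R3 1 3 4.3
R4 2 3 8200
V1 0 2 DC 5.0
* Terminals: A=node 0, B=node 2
Nodal analysis, taking node 2 as the 0 V reference.
Source V1 fixes V_0 = 5 V.
KCL at each unknown node (sum of currents leaving = 0; resistances in Ω):
  Node 1: (V_1 - 5)/18000 + (V_1 - 0)/1.2 + (V_1 - V_3)/4.3 = 0
  Node 3: (V_3 - V_1)/4.3 + (V_3 - 0)/8200 = 0
Collecting terms (coefficients in siemens):
  1.066·V_1 - 0.2326·V_3 = 0.0002778
  0.2327·V_3 - 0.2326·V_1 = 0
Determinant D = (1.066)(0.2327) - (-0.2326)(-0.2326) = 0.1939
V_1 = [(0.0002778)(0.2327) - (-0.2326)(0)]/D = 0.0003333 V
V_3 = [(1.066)(0) - (0.0002778)(-0.2326)]/D = 0.0003331 V
The requested potential is V_1 = 0.0003333 V.

Final answer: V_1 = 0.0003333 V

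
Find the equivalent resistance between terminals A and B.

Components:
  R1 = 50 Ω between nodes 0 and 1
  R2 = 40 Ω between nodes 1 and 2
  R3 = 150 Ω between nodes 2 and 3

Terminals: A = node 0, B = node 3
Reduce the network between node 0 (A) and node 3 (B) by series/parallel combination:
  Rs1 = R1 + R2 (series, joined only at node 1) = 50 + 40 = 90 Ω
  Rs2 = R3 + Rs1 (series, joined only at node 2) = 150 + 90 = 240 Ω
R_eq = 240 Ω

Final answer: 240 Ω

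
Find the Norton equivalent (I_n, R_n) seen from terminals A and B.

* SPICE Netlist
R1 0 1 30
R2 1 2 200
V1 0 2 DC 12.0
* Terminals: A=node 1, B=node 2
Find the Thévenin equivalent first; then I_n = V_th/R_th and R_n = R_th.
Step 1 — V_th is the open-circuit voltage V_A - V_B (nothing connected across the terminals).
Nodal analysis, taking node 2 as the 0 V reference.
Source V1 fixes V_0 = 12 V.
KCL at each unknown node (sum of currents leaving = 0; resistances in Ω):
  Node 1: (V_1 - 12)/30 + (V_1 - 0)/200 = 0
Collecting terms: 0.03833 × V_1 = 0.4  =>  V_1 = 10.43 V
V_th = V_1 - V_2 = 10.43 - 0 = 10.43 V
Step 2 — R_th: zero the source — replace V1 by a short circuit (node 2 merges into node 0) — and find the resistance seen between A (node 1) and B (node 0).
Reduce the network between node 1 (A) and node 0 (B) by series/parallel combination:
  Rp1 = R1 ‖ R2 (parallel, both between nodes 0 and 1) = 1/(1/30 + 1/200) = 26.09 Ω
R_th = 26.09 Ω
I_n = V_th/R_th = 10.43/26.09 = 0.4 A, and R_n = R_th = 26.09 Ω

Final answer: I_n = 0.4 A, R_n = 26.09 Ω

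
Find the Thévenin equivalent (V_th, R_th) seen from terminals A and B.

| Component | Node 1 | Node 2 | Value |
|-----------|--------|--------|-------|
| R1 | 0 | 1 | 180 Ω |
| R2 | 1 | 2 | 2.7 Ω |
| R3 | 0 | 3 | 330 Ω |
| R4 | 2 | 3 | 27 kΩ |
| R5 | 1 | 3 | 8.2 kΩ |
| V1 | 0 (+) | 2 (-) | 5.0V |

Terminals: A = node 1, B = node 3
Step 1 — V_th is the open-circuit voltage V_A - V_B (nothing connected across the terminals).
Nodal analysis, taking node 2 as the 0 V reference.
Source V1 fixes V_0 = 5 V.
KCL at each unknown node (sum of currents leaving = 0; resistances in Ω):
  Node 1: (V_1 - 5)/180 + (V_1 - 0)/2.7 + (V_1 - V_3)/8200 = 0
  Node 3: (V_3 - 5)/330 + (V_3 - 0)/27000 + (V_3 - V_1)/8200 = 0
Collecting terms (coefficients in siemens):
  0.376·V_1 - 0.000122·V_3 = 0.02778
  0.003189·V_3 - 0.000122·V_1 = 0.01515
Determinant D = (0.376)(0.003189) - (-0.000122)(-0.000122) = 0.001199
V_1 = [(0.02778)(0.003189) - (-0.000122)(0.01515)]/D = 0.07541 V
V_3 = [(0.376)(0.01515) - (0.02778)(-0.000122)]/D = 4.754 V
V_th = V_1 - V_3 = 0.07541 - 4.754 = -4.678 V
Step 2 — R_th: zero the source — replace V1 by a short circuit (node 2 merges into node 0) — and find the resistance seen between A (node 1) and B (node 3).
Reduce the network between node 1 (A) and node 3 (B) by series/parallel combination:
  Rp1 = R1 ‖ R2 (parallel, both between nodes 0 and 1) = 1/(1/180 + 1/2.7) = 2.66 Ω
  Rp2 = R3 ‖ R4 (parallel, both between nodes 0 and 3) = 1/(1/330 + 1/27000) = 326 Ω
  Rs1 = Rp1 + Rp2 (series, joined only at node 0) = 2.66 + 326 = 328.7 Ω
  Rp3 = R5 ‖ Rs1 (parallel, both between nodes 1 and 3) = 1/(1/8200 + 1/328.7) = 316 Ω
R_th = 316 Ω

Final answer: V_th = -4.678 V, R_th = 316 Ω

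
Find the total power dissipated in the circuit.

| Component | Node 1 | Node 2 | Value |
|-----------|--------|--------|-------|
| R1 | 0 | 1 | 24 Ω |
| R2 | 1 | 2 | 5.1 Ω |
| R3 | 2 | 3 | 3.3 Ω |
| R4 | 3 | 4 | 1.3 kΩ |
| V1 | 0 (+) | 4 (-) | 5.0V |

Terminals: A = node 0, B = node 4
Nodal analysis, taking node 4 as the 0 V reference.
Source V1 fixes V_0 = 5 V.
KCL at each unknown node (sum of currents leaving = 0; resistances in Ω):
  Node 1: (V_1 - 5)/24 + (V_1 - V_2)/5.1 = 0
  Node 2: (V_2 - V_1)/5.1 + (V_2 - V_3)/3.3 = 0
  Node 3: (V_3 - V_2)/3.3 + (V_3 - 0)/1300 = 0
Collecting terms (coefficients in siemens):
  0.2377·V_1 - 0.1961·V_2 = 0.2083
  0.4991·V_2 - 0.1961·V_1 - 0.303·V_3 = 0
  0.3038·V_3 - 0.303·V_2 = 0
Solving these 3 simultaneous equations (Gaussian elimination) gives:
  V_1 = 4.91 V, V_2 = 4.891 V, V_3 = 4.878 V
Power in each resistor, P = (ΔV)²/R:
  P_R1 = (5 - 4.91)²/24 = 0.000338 W
  P_R2 = (4.91 - 4.891)²/5.1 = 0.00007182 W
  P_R3 = (4.891 - 4.878)²/3.3 = 0.00004647 W
  P_R4 = (4.878 - 0)²/1300 = 0.01831 W
P_total = P_R1 + P_R2 + P_R3 + P_R4 = 0.01876 W

Final answer: 0.01876 W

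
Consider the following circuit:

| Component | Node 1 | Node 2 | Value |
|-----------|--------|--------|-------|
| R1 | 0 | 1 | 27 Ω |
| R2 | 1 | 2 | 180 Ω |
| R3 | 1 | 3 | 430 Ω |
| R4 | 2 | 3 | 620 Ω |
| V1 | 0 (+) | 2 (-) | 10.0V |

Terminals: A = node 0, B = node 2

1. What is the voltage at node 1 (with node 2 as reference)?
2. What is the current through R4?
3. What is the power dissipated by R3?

Nodal analysis, taking node 2 as the 0 V reference.
Source V1 fixes V_0 = 10 V.
KCL at each unknown node (sum of currents leaving = 0; resistances in Ω):
  Node 1: (V_1 - 10)/27 + (V_1 - 0)/180 + (V_1 - V_3)/430 = 0
  Node 3: (V_3 - V_1)/430 + (V_3 - 0)/620 = 0
Collecting terms (coefficients in siemens):
  0.04492·V_1 - 0.002326·V_3 = 0.3704
  0.003938·V_3 - 0.002326·V_1 = 0
Determinant D = (0.04492)(0.003938) - (-0.002326)(-0.002326) = 0.0001715
V_1 = [(0.3704)(0.003938) - (-0.002326)(0)]/D = 8.505 V
V_3 = [(0.04492)(0) - (0.3704)(-0.002326)]/D = 5.022 V
Part 1:
  Read off the nodal solution: V_1 = 8.505 V
Part 2:
  I_R4 = (V_2 - V_3)/R4 = (0 - 5.022)/620 = -0.0081 A
  Magnitude: I_R4 = 0.0081 A
Part 3:
  I_R3 = (V_1 - V_3)/R3 = (8.505 - 5.022)/430 = 0.0081 A
  P_R3 = I_R3² × R3 = (0.0081)² × 430 = 0.02822 W

Final answers:
1. V_1 = 8.505 V
2. I_R4 = 0.0081 A
3. P_R3 = 0.02822 W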